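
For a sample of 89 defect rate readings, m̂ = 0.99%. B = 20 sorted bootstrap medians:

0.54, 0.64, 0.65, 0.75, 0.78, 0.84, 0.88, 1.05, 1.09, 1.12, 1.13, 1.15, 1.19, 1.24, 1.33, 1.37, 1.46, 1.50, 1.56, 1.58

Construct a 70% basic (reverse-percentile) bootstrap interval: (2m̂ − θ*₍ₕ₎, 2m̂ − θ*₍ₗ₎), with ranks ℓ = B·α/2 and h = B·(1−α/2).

Percentile endpoints at ranks 3 and 17: θ*₍3₎ = 0.65, θ*₍17₎ = 1.46.
Basic interval reflects these around m̂:
  lower = 2 × 0.99 − 1.46 = 0.52
  upper = 2 × 0.99 − 0.65 = 1.33

(0.52, 1.33)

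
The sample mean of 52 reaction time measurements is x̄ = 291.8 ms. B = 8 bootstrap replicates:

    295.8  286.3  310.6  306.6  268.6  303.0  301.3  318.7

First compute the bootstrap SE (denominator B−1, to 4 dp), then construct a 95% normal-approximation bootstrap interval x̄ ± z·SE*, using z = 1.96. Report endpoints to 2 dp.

(261.28, 322.32)

Mean of replicates = 298.8625; sum of squared deviations = 1697.2387; SE* = √(1697.2387/7) = 15.5712
Margin = 1.96 × 15.5712 = 30.520
Interval: 291.8 ± 30.520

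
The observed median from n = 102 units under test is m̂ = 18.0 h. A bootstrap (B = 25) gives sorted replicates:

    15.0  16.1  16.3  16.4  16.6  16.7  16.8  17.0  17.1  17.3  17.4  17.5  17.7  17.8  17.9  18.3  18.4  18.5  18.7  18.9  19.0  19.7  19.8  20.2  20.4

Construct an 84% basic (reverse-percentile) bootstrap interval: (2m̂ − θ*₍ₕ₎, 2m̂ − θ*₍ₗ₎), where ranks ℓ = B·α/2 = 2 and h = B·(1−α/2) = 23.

(16.2, 19.9)

Percentile endpoints at ranks 2 and 23: θ*₍2₎ = 16.1, θ*₍23₎ = 19.8.
Basic interval reflects these around m̂:
  lower = 2 × 18.0 − 19.8 = 16.2
  upper = 2 × 18.0 − 16.1 = 19.9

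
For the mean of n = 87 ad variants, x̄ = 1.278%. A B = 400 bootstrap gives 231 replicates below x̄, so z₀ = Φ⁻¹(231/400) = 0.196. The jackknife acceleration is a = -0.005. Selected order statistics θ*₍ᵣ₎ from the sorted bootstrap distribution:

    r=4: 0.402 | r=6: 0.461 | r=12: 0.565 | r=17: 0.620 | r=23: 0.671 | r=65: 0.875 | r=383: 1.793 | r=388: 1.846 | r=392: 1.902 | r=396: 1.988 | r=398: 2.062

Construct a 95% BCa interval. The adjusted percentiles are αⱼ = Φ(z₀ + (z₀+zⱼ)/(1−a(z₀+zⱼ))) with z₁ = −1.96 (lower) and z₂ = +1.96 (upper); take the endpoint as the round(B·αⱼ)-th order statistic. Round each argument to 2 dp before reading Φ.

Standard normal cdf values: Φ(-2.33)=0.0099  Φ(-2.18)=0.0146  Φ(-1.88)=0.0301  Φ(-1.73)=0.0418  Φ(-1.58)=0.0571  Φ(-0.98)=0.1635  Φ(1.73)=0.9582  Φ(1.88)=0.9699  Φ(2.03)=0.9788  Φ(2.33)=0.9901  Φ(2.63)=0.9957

(0.671, 1.988)

Lower: z₀ + z₁ = 0.196 + (-1.960) = -1.764; 1 − a(z₀+z₁) = 1 − (-0.005)(-1.764) = 0.9912; argument = 0.196 + (-1.764)/0.9912 = -1.5837 → -1.58.
α₁ = Φ(-1.58) = 0.0571; rank = round(400 × 0.0571) = 23; θ*₍23₎ = 0.671.
Upper: z₀ + z₂ = 2.156; 1 − a(z₀+z₂) = 1.0108; argument = 2.3290 → 2.33; α₂ = 0.9901; rank = 396; θ*₍396₎ = 1.988.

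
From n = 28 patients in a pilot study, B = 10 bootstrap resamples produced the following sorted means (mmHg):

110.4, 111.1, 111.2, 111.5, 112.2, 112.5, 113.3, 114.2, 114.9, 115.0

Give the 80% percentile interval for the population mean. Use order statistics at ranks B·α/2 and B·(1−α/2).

α = 0.20; lower rank = 10 × 0.100 = 1; upper rank = 10 × 0.900 = 9.
The 1st smallest replicate is 110.4; the 9th is 114.9.

(110.4, 114.9)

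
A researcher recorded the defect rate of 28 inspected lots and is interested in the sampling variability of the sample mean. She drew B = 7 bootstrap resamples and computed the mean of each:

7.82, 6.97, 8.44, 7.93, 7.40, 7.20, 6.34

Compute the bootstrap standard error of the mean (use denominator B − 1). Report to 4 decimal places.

SE* = 0.6922

Bootstrap SE is the standard deviation of the 7 replicate means.
Mean of replicates: (7.82 + 6.97 + 8.44 + 7.93 + 7.40 + 7.20 + 6.34) / 7 = 52.10000 / 7 = 7.44286
Sum of squared deviations: (+0.37714)² + (−0.47286)² + (+0.99714)² + (+0.48714)² + (−0.04286)² + (−0.24286)² + (−1.10286)² = 2.87454
Variance = 2.87454 / 6 = 0.47909
SE* = √0.47909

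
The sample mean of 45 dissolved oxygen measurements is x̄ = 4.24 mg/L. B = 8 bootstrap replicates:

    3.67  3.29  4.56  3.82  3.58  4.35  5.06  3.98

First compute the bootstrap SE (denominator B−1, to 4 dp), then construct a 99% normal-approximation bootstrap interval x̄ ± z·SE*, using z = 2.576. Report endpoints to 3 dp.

Mean of replicates = 4.0388; sum of squared deviations = 2.3699; SE* = √(2.3699/7) = 0.5819
Margin = 2.576 × 0.5819 = 1.4990
Interval: 4.24 ± 1.4990

(2.741, 5.739)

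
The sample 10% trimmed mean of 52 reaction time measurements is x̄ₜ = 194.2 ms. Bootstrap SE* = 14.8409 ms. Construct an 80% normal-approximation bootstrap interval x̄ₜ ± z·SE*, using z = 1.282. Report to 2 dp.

(175.17, 213.23)

Margin = 1.282 × 14.8409 = 19.026
Interval: 194.2 ± 19.026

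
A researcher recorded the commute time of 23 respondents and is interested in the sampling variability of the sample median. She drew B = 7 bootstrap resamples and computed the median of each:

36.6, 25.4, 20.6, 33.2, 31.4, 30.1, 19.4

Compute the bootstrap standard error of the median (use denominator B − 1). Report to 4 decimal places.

Bootstrap SE is the standard deviation of the 7 replicate medians.
Mean of replicates: (36.6 + 25.4 + 20.6 + 33.2 + 31.4 + 30.1 + 19.4) / 7 = 196.70000 / 7 = 28.10000
Sum of squared deviations: (+8.50000)² + (−2.70000)² + (−7.50000)² + (+5.10000)² + (+3.30000)² + (+2.00000)² + (−8.70000)² = 252.38000
Variance = 252.38000 / 6 = 42.06333
SE* = √42.06333

SE* = 6.4856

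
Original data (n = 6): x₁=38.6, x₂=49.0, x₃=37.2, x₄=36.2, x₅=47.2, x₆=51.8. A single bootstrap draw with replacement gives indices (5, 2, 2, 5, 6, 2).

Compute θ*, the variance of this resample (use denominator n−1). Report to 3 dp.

θ* = 2.843

Resample values: 47.2, 49.0, 49.0, 47.2, 51.8, 49.0.
Mean = 48.8667; sum of squared deviations = 14.2133
s² = 14.2133 / 5 = 2.8427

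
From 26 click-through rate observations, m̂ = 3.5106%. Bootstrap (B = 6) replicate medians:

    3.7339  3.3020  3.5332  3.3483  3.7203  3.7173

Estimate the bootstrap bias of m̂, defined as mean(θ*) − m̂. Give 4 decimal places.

bias = +0.0486

mean(θ*) = (3.7339 + 3.3020 + 3.5332 + 3.3483 + 3.7203 + 3.7173) / 6 = 3.55917
bias = 3.55917 − 3.5106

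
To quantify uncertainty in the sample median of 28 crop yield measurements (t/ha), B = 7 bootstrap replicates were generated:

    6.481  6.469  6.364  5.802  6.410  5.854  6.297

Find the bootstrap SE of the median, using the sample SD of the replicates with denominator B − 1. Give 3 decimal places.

SE* = 0.288

Bootstrap SE is the standard deviation of the 7 replicate medians.
Mean of replicates: (6.481 + 6.469 + 6.364 + 5.802 + 6.410 + 5.854 + 6.297) / 7 = 43.6770 / 7 = 6.2396
Sum of squared deviations: (+0.2414)² + (+0.2294)² + (+0.1244)² + (−0.4376)² + (+0.1704)² + (−0.3856)² + (+0.0574)² = 0.4989
Variance = 0.4989 / 6 = 0.0831
SE* = √0.0831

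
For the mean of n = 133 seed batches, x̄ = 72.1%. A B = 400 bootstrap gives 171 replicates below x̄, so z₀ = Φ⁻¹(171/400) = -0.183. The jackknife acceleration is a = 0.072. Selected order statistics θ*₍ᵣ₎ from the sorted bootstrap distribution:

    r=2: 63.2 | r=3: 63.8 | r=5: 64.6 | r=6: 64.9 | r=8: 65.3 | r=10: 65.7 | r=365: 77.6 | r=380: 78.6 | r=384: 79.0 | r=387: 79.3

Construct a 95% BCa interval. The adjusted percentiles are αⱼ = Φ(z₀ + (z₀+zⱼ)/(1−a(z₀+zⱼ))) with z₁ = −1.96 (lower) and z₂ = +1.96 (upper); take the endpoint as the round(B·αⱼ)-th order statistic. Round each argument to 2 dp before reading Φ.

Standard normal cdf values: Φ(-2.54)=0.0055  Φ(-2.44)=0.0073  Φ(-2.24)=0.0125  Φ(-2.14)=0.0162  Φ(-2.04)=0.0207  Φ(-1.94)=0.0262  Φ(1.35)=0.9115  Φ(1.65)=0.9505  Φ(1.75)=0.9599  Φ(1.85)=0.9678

(65.3, 79.3)

Lower: z₀ + z₁ = -0.183 + (-1.960) = -2.143; 1 − a(z₀+z₁) = 1 − (0.072)(-2.143) = 1.1543; argument = -0.183 + (-2.143)/1.1543 = -2.0395 → -2.04.
α₁ = Φ(-2.04) = 0.0207; rank = round(400 × 0.0207) = 8; θ*₍8₎ = 65.3.
Upper: z₀ + z₂ = 1.777; 1 − a(z₀+z₂) = 0.8721; argument = 1.8547 → 1.85; α₂ = 0.9678; rank = 387; θ*₍387₎ = 79.3.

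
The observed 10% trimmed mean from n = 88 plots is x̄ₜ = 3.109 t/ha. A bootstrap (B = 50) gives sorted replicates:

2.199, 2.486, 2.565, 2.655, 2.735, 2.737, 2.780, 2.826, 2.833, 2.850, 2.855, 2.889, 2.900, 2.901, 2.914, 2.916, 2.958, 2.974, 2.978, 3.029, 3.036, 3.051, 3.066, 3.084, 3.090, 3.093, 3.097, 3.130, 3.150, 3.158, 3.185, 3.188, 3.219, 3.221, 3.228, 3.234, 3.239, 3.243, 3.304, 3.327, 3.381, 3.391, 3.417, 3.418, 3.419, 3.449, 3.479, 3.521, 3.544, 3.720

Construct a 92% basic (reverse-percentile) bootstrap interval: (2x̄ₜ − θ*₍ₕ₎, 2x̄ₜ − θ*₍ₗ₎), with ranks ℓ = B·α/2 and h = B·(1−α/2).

(2.697, 3.732)

Percentile endpoints at ranks 2 and 48: θ*₍2₎ = 2.486, θ*₍48₎ = 3.521.
Basic interval reflects these around x̄ₜ:
  lower = 2 × 3.109 − 3.521 = 2.697
  upper = 2 × 3.109 − 2.486 = 3.732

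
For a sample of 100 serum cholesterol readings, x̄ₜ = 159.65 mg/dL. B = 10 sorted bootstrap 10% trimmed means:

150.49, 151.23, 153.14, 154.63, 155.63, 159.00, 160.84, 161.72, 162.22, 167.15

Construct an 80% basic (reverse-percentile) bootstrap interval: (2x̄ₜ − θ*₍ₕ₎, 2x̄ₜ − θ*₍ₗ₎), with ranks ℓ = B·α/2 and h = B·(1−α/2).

(157.08, 168.81)

Percentile endpoints at ranks 1 and 9: θ*₍1₎ = 150.49, θ*₍9₎ = 162.22.
Basic interval reflects these around x̄ₜ:
  lower = 2 × 159.65 − 162.22 = 157.08
  upper = 2 × 159.65 − 150.49 = 168.81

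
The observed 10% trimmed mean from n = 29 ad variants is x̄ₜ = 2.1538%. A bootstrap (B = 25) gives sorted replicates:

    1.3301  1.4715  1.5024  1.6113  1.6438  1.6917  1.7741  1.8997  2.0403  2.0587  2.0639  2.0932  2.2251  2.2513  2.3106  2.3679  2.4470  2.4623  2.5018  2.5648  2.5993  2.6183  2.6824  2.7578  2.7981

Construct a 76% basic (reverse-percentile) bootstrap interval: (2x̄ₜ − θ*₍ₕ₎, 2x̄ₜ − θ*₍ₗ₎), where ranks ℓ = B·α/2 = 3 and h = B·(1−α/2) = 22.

Percentile endpoints at ranks 3 and 22: θ*₍3₎ = 1.5024, θ*₍22₎ = 2.6183.
Basic interval reflects these around x̄ₜ:
  lower = 2 × 2.1538 − 2.6183 = 1.6893
  upper = 2 × 2.1538 − 1.5024 = 2.8052

(1.6893, 2.8052)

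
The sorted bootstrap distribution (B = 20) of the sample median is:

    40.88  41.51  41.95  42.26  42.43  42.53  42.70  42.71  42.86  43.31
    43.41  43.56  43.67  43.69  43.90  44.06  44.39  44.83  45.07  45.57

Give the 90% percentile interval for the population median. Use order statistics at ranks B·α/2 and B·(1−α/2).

α = 0.10; lower rank = 20 × 0.050 = 1; upper rank = 20 × 0.950 = 19.
The 1st smallest replicate is 40.88; the 19th is 45.07.

(40.88, 45.07)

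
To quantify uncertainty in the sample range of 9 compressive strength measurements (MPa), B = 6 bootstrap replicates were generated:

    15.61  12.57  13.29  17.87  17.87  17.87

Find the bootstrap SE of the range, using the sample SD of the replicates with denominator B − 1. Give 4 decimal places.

SE* = 2.4335

Bootstrap SE is the standard deviation of the 6 replicate ranges.
Mean of replicates: (15.61 + 12.57 + 13.29 + 17.87 + 17.87 + 17.87) / 6 = 95.08000 / 6 = 15.84667
Sum of squared deviations: (−0.23667)² + (−3.27667)² + (−2.55667)² + (+2.02333)² + (+2.02333)² + (+2.02333)² = 29.61073
Variance = 29.61073 / 5 = 5.92215
SE* = √5.92215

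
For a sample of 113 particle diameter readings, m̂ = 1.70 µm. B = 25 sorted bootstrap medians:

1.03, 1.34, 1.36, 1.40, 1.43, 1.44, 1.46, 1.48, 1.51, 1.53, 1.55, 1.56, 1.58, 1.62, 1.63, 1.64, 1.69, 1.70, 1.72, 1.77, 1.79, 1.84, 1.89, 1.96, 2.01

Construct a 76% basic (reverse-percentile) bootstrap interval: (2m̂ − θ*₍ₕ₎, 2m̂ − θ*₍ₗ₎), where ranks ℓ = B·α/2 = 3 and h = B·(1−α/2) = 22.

Percentile endpoints at ranks 3 and 22: θ*₍3₎ = 1.36, θ*₍22₎ = 1.84.
Basic interval reflects these around m̂:
  lower = 2 × 1.70 − 1.84 = 1.56
  upper = 2 × 1.70 − 1.36 = 2.04

(1.56, 2.04)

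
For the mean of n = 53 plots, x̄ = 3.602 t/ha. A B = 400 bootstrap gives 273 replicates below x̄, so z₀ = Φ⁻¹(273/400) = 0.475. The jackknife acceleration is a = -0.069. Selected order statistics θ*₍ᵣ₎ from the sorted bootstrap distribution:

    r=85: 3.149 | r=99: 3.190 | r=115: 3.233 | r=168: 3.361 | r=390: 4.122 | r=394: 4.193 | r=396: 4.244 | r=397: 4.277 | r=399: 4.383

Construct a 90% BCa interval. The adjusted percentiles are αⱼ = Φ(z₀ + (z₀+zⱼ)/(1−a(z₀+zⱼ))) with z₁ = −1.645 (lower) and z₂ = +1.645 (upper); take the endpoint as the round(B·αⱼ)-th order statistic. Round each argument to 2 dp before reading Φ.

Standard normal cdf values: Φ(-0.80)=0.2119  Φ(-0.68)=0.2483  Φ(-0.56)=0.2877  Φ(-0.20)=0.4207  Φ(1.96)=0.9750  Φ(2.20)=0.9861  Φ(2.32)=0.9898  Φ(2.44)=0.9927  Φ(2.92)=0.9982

Lower: z₀ + z₁ = 0.475 + (-1.645) = -1.170; 1 − a(z₀+z₁) = 1 − (-0.069)(-1.170) = 0.9193; argument = 0.475 + (-1.170)/0.9193 = -0.7977 → -0.80.
α₁ = Φ(-0.80) = 0.2119; rank = round(400 × 0.2119) = 85; θ*₍85₎ = 3.149.
Upper: z₀ + z₂ = 2.120; 1 − a(z₀+z₂) = 1.1463; argument = 2.3245 → 2.32; α₂ = 0.9898; rank = 396; θ*₍396₎ = 4.244.

(3.149, 4.244)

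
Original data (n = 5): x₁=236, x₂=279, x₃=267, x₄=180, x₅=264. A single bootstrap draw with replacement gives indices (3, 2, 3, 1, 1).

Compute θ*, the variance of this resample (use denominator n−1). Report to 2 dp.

Resample values: 267, 279, 267, 236, 236.
Mean = 257.0000; sum of squared deviations = 1566.0000
s² = 1566.0000 / 4 = 391.5000

θ* = 391.50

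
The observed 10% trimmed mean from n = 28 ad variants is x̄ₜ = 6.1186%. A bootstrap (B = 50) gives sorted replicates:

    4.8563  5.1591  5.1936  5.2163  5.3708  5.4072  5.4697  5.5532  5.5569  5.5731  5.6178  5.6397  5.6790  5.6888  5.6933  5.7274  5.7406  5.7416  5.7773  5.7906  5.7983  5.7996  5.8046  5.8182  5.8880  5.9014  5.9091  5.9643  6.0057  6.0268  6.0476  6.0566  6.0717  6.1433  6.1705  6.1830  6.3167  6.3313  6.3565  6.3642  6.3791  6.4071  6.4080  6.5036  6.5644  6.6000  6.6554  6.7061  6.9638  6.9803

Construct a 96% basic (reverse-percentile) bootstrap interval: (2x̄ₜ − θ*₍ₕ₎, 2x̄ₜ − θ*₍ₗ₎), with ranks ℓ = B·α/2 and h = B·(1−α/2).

Percentile endpoints at ranks 1 and 49: θ*₍1₎ = 4.8563, θ*₍49₎ = 6.9638.
Basic interval reflects these around x̄ₜ:
  lower = 2 × 6.1186 − 6.9638 = 5.2734
  upper = 2 × 6.1186 − 4.8563 = 7.3809

(5.2734, 7.3809)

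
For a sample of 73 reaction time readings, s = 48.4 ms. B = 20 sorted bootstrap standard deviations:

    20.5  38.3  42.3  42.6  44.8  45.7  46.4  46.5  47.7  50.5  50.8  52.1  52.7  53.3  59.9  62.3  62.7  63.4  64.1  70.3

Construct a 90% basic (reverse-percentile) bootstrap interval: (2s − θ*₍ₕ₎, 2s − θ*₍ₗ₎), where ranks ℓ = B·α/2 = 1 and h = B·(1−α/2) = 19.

Percentile endpoints at ranks 1 and 19: θ*₍1₎ = 20.5, θ*₍19₎ = 64.1.
Basic interval reflects these around s:
  lower = 2 × 48.4 − 64.1 = 32.7
  upper = 2 × 48.4 − 20.5 = 76.3

(32.7, 76.3)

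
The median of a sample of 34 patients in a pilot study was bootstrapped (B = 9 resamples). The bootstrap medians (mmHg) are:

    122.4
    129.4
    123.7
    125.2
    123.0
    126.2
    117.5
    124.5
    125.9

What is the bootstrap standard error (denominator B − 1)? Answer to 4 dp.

Bootstrap SE is the standard deviation of the 9 replicate medians.
Mean of replicates: (122.4 + 129.4 + 123.7 + 125.2 + 123.0 + 126.2 + 117.5 + 124.5 + 125.9) / 9 = 1117.80000 / 9 = 124.20000
Sum of squared deviations: (−1.80000)² + (+5.20000)² + (−0.50000)² + (+1.00000)² + (−1.20000)² + (+2.00000)² + (−6.70000)² + (+0.30000)² + (+1.70000)² = 84.84000
Variance = 84.84000 / 8 = 10.60500
SE* = √10.60500

SE* = 3.2565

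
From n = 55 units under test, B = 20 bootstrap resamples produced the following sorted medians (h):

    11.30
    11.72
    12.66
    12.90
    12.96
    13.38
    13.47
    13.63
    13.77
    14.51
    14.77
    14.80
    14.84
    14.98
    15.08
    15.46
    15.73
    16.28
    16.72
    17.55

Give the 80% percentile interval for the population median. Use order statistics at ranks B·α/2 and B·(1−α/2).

α = 0.20; lower rank = 20 × 0.100 = 2; upper rank = 20 × 0.900 = 18.
The 2nd smallest replicate is 11.72; the 18th is 16.28.

(11.72, 16.28)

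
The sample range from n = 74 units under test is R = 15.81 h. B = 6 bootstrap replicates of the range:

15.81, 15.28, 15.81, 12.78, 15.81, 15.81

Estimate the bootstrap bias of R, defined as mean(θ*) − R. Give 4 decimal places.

bias = −0.5933

mean(θ*) = (15.81 + 15.28 + 15.81 + 12.78 + 15.81 + 15.81) / 6 = 15.21667
bias = 15.21667 − 15.81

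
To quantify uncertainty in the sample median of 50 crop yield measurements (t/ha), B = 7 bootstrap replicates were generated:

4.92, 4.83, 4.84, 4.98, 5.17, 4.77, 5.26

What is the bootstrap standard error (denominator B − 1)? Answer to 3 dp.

Bootstrap SE is the standard deviation of the 7 replicate medians.
Mean of replicates: (4.92 + 4.83 + 4.84 + 4.98 + 5.17 + 4.77 + 5.26) / 7 = 34.7700 / 7 = 4.9671
Sum of squared deviations: (−0.0471)² + (−0.1371)² + (−0.1271)² + (+0.0129)² + (+0.2029)² + (−0.1971)² + (+0.2929)² = 0.2031
Variance = 0.2031 / 6 = 0.0339
SE* = √0.0339

SE* = 0.184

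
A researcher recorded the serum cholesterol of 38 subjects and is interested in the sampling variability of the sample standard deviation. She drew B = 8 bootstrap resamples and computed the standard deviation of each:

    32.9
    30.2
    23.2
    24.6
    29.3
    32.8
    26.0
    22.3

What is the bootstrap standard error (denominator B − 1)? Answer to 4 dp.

Bootstrap SE is the standard deviation of the 8 replicate standard deviations.
Mean of replicates: (32.9 + 30.2 + 23.2 + 24.6 + 29.3 + 32.8 + 26.0 + 22.3) / 8 = 221.30000 / 8 = 27.66250
Sum of squared deviations: (+5.23750)² + (+2.53750)² + (−4.46250)² + (−3.06250)² + (+1.63750)² + (+5.13750)² + (−1.66250)² + (−5.36250)² = 123.75875
Variance = 123.75875 / 7 = 17.67982
SE* = √17.67982

SE* = 4.2047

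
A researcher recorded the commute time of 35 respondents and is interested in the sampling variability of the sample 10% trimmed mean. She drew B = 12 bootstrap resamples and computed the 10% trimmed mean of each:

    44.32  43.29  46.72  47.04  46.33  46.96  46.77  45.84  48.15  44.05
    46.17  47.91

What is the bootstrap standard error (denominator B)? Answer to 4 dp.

Bootstrap SE is the standard deviation of the 12 replicate 10% trimmed means.
Mean of replicates: (44.32 + 43.29 + 46.72 + 47.04 + 46.33 + 46.96 + 46.77 + 45.84 + 48.15 + 44.05 + 46.17 + 47.91) / 12 = 553.55000 / 12 = 46.12917
Sum of squared deviations: (−1.80917)² + (−2.83917)² + (+0.59083)² + (+0.91083)² + (+0.20083)² + (+0.83083)² + (+0.64083)² + (−0.28917)² + (+2.02083)² + (−2.07917)² + (+0.04083)² + (+1.78083)² = 25.31729
Variance = 25.31729 / 12 = 2.10977
SE* = √2.10977

SE* = 1.4525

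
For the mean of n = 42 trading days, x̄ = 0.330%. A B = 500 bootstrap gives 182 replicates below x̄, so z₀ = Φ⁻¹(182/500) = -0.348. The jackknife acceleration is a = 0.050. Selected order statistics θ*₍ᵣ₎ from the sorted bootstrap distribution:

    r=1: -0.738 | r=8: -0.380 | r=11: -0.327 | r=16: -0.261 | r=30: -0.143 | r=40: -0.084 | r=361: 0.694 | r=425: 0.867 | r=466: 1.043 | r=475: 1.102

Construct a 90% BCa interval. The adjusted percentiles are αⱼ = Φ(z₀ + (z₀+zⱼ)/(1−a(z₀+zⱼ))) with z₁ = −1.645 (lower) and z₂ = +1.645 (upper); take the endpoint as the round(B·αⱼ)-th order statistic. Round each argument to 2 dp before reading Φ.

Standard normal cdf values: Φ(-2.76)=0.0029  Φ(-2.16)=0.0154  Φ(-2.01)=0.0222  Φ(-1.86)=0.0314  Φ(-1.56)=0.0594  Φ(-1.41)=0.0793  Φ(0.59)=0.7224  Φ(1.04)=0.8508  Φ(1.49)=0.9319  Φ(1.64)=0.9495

Lower: z₀ + z₁ = -0.348 + (-1.645) = -1.993; 1 − a(z₀+z₁) = 1 − (0.050)(-1.993) = 1.0997; argument = -0.348 + (-1.993)/1.0997 = -2.1604 → -2.16.
α₁ = Φ(-2.16) = 0.0154; rank = round(500 × 0.0154) = 8; θ*₍8₎ = -0.380.
Upper: z₀ + z₂ = 1.297; 1 − a(z₀+z₂) = 0.9352; argument = 1.0389 → 1.04; α₂ = 0.8508; rank = 425; θ*₍425₎ = 0.867.

(-0.380, 0.867)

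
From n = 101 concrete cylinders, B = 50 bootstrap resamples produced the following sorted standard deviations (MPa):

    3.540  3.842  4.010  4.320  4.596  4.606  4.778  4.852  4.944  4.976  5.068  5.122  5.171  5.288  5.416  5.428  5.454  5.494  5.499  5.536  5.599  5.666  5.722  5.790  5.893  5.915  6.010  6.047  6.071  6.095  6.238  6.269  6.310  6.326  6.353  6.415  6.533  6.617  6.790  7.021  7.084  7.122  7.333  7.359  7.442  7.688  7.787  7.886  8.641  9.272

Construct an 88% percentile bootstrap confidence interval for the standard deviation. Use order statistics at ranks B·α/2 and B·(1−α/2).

α = 0.12; lower rank = 50 × 0.060 = 3; upper rank = 50 × 0.940 = 47.
The 3rd smallest replicate is 4.010; the 47th is 7.787.

(4.010, 7.787)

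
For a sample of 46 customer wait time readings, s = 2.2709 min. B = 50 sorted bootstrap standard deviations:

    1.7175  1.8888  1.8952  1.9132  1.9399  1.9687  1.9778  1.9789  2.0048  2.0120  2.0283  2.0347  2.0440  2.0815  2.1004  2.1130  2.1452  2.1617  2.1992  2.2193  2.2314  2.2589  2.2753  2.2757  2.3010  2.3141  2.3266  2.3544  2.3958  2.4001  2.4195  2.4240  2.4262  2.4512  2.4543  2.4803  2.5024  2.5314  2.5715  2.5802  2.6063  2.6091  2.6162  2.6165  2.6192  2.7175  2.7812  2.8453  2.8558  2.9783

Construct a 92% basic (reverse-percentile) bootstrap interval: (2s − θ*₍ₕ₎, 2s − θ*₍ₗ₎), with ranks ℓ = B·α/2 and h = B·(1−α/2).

(1.6965, 2.6530)

Percentile endpoints at ranks 2 and 48: θ*₍2₎ = 1.8888, θ*₍48₎ = 2.8453.
Basic interval reflects these around s:
  lower = 2 × 2.2709 − 2.8453 = 1.6965
  upper = 2 × 2.2709 − 1.8888 = 2.6530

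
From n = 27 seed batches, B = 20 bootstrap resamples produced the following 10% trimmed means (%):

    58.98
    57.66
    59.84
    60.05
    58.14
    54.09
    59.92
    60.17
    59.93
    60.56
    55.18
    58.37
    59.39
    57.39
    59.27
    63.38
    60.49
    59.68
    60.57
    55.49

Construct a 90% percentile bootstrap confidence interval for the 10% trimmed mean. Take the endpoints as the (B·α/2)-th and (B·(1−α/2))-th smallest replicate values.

Sorted replicates: 54.09, 55.18, 55.49, 57.39, 57.66, 58.14, 58.37, 58.98, 59.27, 59.39, 59.68, 59.84, 59.92, 59.93, 60.05, 60.17, 60.49, 60.56, 60.57, 63.38
α = 0.10; lower rank = 20 × 0.050 = 1; upper rank = 20 × 0.950 = 19.
The 1st smallest replicate is 54.09; the 19th is 60.57.

(54.09, 60.57)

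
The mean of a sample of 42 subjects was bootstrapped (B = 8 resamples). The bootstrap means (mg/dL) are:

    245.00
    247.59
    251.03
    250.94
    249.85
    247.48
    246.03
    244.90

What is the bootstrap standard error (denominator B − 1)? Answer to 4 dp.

Bootstrap SE is the standard deviation of the 8 replicate means.
Mean of replicates: (245.00 + 247.59 + 251.03 + 250.94 + 249.85 + 247.48 + 246.03 + 244.90) / 8 = 1982.82000 / 8 = 247.85250
Sum of squared deviations: (−2.85250)² + (−0.26250)² + (+3.17750)² + (+3.08750)² + (+1.99750)² + (−0.37250)² + (−1.82250)² + (−2.95250)² = 44.00235
Variance = 44.00235 / 7 = 6.28605
SE* = √6.28605

SE* = 2.5072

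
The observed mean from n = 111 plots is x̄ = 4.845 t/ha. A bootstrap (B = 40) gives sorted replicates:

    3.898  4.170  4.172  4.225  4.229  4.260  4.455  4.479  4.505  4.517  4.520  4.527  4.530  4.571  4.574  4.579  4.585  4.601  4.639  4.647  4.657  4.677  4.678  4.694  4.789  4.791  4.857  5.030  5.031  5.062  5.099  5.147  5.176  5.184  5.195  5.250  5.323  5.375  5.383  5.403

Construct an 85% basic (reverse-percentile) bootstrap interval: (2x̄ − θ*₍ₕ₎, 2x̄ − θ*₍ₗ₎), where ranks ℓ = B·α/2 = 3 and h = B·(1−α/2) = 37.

(4.367, 5.518)

Percentile endpoints at ranks 3 and 37: θ*₍3₎ = 4.172, θ*₍37₎ = 5.323.
Basic interval reflects these around x̄:
  lower = 2 × 4.845 − 5.323 = 4.367
  upper = 2 × 4.845 − 4.172 = 5.518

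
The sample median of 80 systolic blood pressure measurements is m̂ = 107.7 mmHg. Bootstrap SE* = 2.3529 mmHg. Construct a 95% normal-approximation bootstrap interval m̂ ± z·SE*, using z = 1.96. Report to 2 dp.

Margin = 1.96 × 2.3529 = 4.612
Interval: 107.7 ± 4.612

(103.09, 112.31)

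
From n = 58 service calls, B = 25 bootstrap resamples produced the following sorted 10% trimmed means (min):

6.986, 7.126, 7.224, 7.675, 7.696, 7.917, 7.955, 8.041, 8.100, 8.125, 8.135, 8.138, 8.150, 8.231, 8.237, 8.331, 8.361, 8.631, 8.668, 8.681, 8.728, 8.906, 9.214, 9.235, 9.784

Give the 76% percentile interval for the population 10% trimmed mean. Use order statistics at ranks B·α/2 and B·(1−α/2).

(7.224, 8.906)

α = 0.24; lower rank = 25 × 0.120 = 3; upper rank = 25 × 0.880 = 22.
The 3rd smallest replicate is 7.224; the 22nd is 8.906.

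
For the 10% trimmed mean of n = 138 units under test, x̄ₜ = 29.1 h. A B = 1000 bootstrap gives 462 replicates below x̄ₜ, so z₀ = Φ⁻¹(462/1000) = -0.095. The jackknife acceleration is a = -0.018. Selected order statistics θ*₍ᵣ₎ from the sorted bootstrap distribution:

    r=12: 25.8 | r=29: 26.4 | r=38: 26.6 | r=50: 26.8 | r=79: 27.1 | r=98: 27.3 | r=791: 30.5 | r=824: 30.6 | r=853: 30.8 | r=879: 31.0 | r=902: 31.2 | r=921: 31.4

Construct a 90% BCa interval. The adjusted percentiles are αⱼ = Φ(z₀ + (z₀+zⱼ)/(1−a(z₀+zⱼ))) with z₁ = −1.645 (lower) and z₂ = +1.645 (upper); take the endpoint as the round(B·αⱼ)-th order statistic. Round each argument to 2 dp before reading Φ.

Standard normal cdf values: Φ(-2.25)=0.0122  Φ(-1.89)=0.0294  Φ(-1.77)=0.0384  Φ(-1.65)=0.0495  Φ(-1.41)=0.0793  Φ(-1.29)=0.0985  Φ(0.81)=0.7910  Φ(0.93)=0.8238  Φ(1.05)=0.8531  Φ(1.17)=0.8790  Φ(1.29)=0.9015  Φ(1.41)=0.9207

Lower: z₀ + z₁ = -0.095 + (-1.645) = -1.740; 1 − a(z₀+z₁) = 1 − (-0.018)(-1.740) = 0.9687; argument = -0.095 + (-1.740)/0.9687 = -1.8913 → -1.89.
α₁ = Φ(-1.89) = 0.0294; rank = round(1000 × 0.0294) = 29; θ*₍29₎ = 26.4.
Upper: z₀ + z₂ = 1.550; 1 − a(z₀+z₂) = 1.0279; argument = 1.4129 → 1.41; α₂ = 0.9207; rank = 921; θ*₍921₎ = 31.4.

(26.4, 31.4)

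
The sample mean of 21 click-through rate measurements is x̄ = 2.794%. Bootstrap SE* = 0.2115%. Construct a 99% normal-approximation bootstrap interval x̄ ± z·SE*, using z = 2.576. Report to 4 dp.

(2.2492, 3.3388)

Margin = 2.576 × 0.2115 = 0.54482
Interval: 2.794 ± 0.54482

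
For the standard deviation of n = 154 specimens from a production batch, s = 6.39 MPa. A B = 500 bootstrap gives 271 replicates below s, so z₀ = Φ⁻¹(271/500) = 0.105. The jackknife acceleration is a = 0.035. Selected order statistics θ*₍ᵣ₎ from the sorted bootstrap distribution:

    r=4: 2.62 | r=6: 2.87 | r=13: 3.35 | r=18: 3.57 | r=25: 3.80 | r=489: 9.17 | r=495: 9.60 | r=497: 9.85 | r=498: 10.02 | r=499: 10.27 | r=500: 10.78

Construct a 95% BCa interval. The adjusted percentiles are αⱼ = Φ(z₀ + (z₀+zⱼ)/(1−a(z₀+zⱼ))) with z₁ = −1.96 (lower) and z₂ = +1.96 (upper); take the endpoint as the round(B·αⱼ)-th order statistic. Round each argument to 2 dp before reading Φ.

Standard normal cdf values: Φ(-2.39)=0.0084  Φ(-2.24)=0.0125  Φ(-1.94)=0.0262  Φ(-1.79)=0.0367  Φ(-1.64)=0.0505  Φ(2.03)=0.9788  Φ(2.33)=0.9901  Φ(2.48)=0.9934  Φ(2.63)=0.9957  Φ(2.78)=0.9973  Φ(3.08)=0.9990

(3.80, 9.60)

Lower: z₀ + z₁ = 0.105 + (-1.960) = -1.855; 1 − a(z₀+z₁) = 1 − (0.035)(-1.855) = 1.0649; argument = 0.105 + (-1.855)/1.0649 = -1.6369 → -1.64.
α₁ = Φ(-1.64) = 0.0505; rank = round(500 × 0.0505) = 25; θ*₍25₎ = 3.80.
Upper: z₀ + z₂ = 2.065; 1 − a(z₀+z₂) = 0.9277; argument = 2.3309 → 2.33; α₂ = 0.9901; rank = 495; θ*₍495₎ = 9.60.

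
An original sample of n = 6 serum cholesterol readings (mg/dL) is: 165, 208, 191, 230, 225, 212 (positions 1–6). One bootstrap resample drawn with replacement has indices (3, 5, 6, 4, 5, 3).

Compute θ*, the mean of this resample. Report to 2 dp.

Resample values: 191, 225, 212, 230, 225, 191.
Mean = (191 + 225 + 212 + 230 + 225 + 191) / 6 = 1274.0 / 6 = 212.33

θ* = 212.33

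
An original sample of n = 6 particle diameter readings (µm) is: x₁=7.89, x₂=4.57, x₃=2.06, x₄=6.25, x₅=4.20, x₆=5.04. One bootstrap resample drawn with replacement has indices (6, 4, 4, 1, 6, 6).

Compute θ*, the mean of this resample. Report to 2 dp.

Resample values: 5.04, 6.25, 6.25, 7.89, 5.04, 5.04.
Mean = (5.04 + 6.25 + 6.25 + 7.89 + 5.04 + 5.04) / 6 = 35.510 / 6 = 5.92

θ* = 5.92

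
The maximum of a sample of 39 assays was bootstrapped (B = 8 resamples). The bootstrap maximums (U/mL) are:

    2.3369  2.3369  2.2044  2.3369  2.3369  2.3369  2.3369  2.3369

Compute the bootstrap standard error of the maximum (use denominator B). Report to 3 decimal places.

SE* = 0.044

Bootstrap SE is the standard deviation of the 8 replicate maximums.
Mean of replicates: (2.3369 + 2.3369 + 2.2044 + 2.3369 + 2.3369 + 2.3369 + 2.3369 + 2.3369) / 8 = 18.56270 / 8 = 2.32034
Sum of squared deviations: (+0.01656)² + (+0.01656)² + (−0.11594)² + (+0.01656)² + (+0.01656)² + (+0.01656)² + (+0.01656)² + (+0.01656)² = 0.01536
Variance = 0.01536 / 8 = 0.00192
SE* = √0.00192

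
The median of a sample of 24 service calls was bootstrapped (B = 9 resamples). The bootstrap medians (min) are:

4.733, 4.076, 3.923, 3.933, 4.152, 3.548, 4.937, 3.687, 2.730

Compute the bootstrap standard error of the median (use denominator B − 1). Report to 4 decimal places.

SE* = 0.6482

Bootstrap SE is the standard deviation of the 9 replicate medians.
Mean of replicates: (4.733 + 4.076 + 3.923 + 3.933 + 4.152 + 3.548 + 4.937 + 3.687 + 2.730) / 9 = 35.71900 / 9 = 3.96878
Sum of squared deviations: (+0.76422)² + (+0.10722)² + (−0.04578)² + (−0.03578)² + (+0.18322)² + (−0.42078)² + (+0.96822)² + (−0.28178)² + (−1.23878)² = 3.36096
Variance = 3.36096 / 8 = 0.42012
SE* = √0.42012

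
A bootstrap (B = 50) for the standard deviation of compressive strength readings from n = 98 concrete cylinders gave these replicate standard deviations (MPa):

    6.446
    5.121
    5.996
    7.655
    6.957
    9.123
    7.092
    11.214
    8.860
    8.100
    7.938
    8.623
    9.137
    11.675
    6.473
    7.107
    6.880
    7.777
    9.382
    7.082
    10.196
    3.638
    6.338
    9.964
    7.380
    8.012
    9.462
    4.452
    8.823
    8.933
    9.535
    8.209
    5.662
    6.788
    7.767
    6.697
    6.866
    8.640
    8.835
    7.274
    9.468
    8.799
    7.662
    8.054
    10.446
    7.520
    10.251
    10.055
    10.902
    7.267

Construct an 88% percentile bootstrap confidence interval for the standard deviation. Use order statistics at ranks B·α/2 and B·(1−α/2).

(5.121, 10.446)

Sorted replicates: 3.638, 4.452, 5.121, 5.662, 5.996, 6.338, 6.446, 6.473, 6.697, 6.788, 6.866, 6.880, 6.957, 7.082, 7.092, 7.107, 7.267, 7.274, 7.380, 7.520, 7.655, 7.662, 7.767, 7.777, 7.938, 8.012, 8.054, 8.100, 8.209, 8.623, 8.640, 8.799, 8.823, 8.835, 8.860, 8.933, 9.123, 9.137, 9.382, 9.462, 9.468, 9.535, 9.964, 10.055, 10.196, 10.251, 10.446, 10.902, 11.214, 11.675
α = 0.12; lower rank = 50 × 0.060 = 3; upper rank = 50 × 0.940 = 47.
The 3rd smallest replicate is 5.121; the 47th is 10.446.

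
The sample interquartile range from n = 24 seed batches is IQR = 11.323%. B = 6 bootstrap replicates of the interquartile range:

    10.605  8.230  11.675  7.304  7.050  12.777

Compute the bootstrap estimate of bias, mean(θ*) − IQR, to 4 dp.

mean(θ*) = (10.605 + 8.230 + 11.675 + 7.304 + 7.050 + 12.777) / 6 = 9.60683
bias = 9.60683 − 11.323

bias = −1.7162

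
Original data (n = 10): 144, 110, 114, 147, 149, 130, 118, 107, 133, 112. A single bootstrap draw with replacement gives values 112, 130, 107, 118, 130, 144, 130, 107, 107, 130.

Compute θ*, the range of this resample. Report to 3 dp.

θ* = 37.000

Range = 144 − 107 = 37.000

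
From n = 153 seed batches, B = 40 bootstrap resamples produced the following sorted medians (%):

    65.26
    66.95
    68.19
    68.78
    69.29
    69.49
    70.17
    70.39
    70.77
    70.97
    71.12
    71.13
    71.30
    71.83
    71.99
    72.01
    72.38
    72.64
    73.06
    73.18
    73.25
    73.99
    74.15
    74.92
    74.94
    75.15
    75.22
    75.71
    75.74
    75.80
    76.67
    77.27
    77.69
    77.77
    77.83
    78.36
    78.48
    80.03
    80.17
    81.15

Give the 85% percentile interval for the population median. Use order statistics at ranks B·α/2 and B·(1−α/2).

(68.19, 78.48)

α = 0.15; lower rank = 40 × 0.075 = 3; upper rank = 40 × 0.925 = 37.
The 3rd smallest replicate is 68.19; the 37th is 78.48.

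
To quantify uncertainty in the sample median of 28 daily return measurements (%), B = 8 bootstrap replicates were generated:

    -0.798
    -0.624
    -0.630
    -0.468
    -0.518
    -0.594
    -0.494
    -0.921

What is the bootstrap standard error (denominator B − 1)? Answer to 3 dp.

SE* = 0.157

Bootstrap SE is the standard deviation of the 8 replicate medians.
Mean of replicates: ((-0.798) + (-0.624) + (-0.630) + (-0.468) + (-0.518) + (-0.594) + (-0.494) + (-0.921)) / 8 = -5.0470 / 8 = -0.6309
Sum of squared deviations: (−0.1671)² + (+0.0069)² + (+0.0009)² + (+0.1629)² + (+0.1129)² + (+0.0369)² + (+0.1369)² + (−0.2901)² = 0.1715
Variance = 0.1715 / 7 = 0.0245
SE* = √0.0245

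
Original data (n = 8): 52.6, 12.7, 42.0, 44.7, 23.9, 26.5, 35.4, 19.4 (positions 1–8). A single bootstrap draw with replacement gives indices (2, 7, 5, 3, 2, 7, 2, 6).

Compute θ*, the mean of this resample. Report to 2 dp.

Resample values: 12.7, 35.4, 23.9, 42.0, 12.7, 35.4, 12.7, 26.5.
Mean = (12.7 + 35.4 + 23.9 + 42.0 + 12.7 + 35.4 + 12.7 + 26.5) / 8 = 201.30 / 8 = 25.16

θ* = 25.16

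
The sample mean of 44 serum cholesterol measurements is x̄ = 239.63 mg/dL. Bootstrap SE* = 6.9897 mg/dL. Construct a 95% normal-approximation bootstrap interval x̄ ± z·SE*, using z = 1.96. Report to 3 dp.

Margin = 1.96 × 6.9897 = 13.6998
Interval: 239.63 ± 13.6998

(225.930, 253.330)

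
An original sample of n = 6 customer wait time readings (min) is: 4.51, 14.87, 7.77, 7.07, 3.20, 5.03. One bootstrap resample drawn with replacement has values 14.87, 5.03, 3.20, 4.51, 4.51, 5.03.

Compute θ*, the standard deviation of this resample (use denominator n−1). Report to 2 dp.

Mean = 6.1917; sum of squared deviations = 92.6185
s² = 92.6185 / 5 = 18.5237
s = √18.5237 = 4.30

θ* = 4.30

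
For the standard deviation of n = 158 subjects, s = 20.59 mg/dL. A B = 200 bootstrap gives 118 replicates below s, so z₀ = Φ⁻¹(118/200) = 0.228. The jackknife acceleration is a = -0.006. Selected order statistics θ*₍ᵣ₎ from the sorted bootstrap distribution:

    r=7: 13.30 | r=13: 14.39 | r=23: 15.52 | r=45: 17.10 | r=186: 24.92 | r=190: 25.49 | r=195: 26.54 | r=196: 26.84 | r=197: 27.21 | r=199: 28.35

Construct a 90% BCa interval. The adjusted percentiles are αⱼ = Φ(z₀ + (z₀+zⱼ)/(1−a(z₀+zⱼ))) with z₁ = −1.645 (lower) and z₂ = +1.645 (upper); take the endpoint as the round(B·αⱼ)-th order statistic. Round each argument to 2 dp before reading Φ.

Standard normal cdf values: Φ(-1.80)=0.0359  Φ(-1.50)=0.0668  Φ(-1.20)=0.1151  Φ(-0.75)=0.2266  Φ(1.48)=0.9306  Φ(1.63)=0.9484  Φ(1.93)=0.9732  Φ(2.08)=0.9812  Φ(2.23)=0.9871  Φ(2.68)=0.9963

Lower: z₀ + z₁ = 0.228 + (-1.645) = -1.417; 1 − a(z₀+z₁) = 1 − (-0.006)(-1.417) = 0.9915; argument = 0.228 + (-1.417)/0.9915 = -1.2012 → -1.20.
α₁ = Φ(-1.20) = 0.1151; rank = round(200 × 0.1151) = 23; θ*₍23₎ = 15.52.
Upper: z₀ + z₂ = 1.873; 1 − a(z₀+z₂) = 1.0112; argument = 2.0802 → 2.08; α₂ = 0.9812; rank = 196; θ*₍196₎ = 26.84.

(15.52, 26.84)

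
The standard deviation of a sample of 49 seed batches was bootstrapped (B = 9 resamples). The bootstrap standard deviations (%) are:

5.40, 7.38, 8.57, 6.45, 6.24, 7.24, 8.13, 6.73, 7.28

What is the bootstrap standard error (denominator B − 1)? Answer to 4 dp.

SE* = 0.9693

Bootstrap SE is the standard deviation of the 9 replicate standard deviations.
Mean of replicates: (5.40 + 7.38 + 8.57 + 6.45 + 6.24 + 7.24 + 8.13 + 6.73 + 7.28) / 9 = 63.42000 / 9 = 7.04667
Sum of squared deviations: (−1.64667)² + (+0.33333)² + (+1.52333)² + (−0.59667)² + (−0.80667)² + (+0.19333)² + (+1.08333)² + (−0.31667)² + (+0.23333)² = 7.51560
Variance = 7.51560 / 8 = 0.93945
SE* = √0.93945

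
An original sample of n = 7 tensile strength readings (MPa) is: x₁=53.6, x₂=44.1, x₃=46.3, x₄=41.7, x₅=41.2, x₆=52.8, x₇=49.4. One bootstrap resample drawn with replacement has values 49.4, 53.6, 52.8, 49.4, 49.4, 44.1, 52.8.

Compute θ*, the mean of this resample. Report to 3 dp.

θ* = 50.214

Mean = (49.4 + 53.6 + 52.8 + 49.4 + 49.4 + 44.1 + 52.8) / 7 = 351.50 / 7 = 50.214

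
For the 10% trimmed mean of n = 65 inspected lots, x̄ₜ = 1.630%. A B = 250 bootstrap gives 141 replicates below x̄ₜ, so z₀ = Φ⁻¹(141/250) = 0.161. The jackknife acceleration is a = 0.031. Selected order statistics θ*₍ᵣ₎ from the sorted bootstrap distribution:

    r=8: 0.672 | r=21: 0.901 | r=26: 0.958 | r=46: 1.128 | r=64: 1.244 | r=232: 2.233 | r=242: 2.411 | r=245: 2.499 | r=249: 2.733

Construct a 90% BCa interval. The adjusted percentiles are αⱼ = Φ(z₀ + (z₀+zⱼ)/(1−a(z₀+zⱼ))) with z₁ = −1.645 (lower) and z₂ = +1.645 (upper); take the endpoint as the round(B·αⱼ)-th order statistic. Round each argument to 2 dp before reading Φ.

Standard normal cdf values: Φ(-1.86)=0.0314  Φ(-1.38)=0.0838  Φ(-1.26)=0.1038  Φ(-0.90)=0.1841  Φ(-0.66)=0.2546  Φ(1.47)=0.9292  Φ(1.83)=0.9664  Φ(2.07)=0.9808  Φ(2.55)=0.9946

Lower: z₀ + z₁ = 0.161 + (-1.645) = -1.484; 1 − a(z₀+z₁) = 1 − (0.031)(-1.484) = 1.0460; argument = 0.161 + (-1.484)/1.0460 = -1.2577 → -1.26.
α₁ = Φ(-1.26) = 0.1038; rank = round(250 × 0.1038) = 26; θ*₍26₎ = 0.958.
Upper: z₀ + z₂ = 1.806; 1 − a(z₀+z₂) = 0.9440; argument = 2.0741 → 2.07; α₂ = 0.9808; rank = 245; θ*₍245₎ = 2.499.

(0.958, 2.499)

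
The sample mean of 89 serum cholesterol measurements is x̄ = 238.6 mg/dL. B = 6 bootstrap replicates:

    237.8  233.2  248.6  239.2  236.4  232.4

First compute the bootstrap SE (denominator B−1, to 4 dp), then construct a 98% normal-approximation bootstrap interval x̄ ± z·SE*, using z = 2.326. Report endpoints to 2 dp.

(225.01, 252.19)

Mean of replicates = 237.9333; sum of squared deviations = 170.7733; SE* = √(170.7733/5) = 5.8442
Margin = 2.326 × 5.8442 = 13.594
Interval: 238.6 ± 13.594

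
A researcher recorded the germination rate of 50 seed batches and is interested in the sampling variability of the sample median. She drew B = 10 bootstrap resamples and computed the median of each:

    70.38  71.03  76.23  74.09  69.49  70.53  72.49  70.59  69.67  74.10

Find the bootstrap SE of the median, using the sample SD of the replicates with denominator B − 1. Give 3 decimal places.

Bootstrap SE is the standard deviation of the 10 replicate medians.
Mean of replicates: (70.38 + 71.03 + 76.23 + 74.09 + 69.49 + 70.53 + 72.49 + 70.59 + 69.67 + 74.10) / 10 = 718.6000 / 10 = 71.8600
Sum of squared deviations: (−1.4800)² + (−0.8300)² + (+4.3700)² + (+2.2300)² + (−2.3700)² + (−1.3300)² + (+0.6300)² + (−1.2700)² + (−2.1900)² + (+2.2400)² = 46.1584
Variance = 46.1584 / 9 = 5.1287
SE* = √5.1287

SE* = 2.265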